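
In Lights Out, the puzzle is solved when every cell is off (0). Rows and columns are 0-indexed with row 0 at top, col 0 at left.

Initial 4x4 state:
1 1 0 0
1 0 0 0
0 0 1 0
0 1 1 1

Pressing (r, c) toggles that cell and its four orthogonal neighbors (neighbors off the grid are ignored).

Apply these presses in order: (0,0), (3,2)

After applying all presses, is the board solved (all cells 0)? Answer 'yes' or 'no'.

Answer: yes

Derivation:
After press 1 at (0,0):
0 0 0 0
0 0 0 0
0 0 1 0
0 1 1 1

After press 2 at (3,2):
0 0 0 0
0 0 0 0
0 0 0 0
0 0 0 0

Lights still on: 0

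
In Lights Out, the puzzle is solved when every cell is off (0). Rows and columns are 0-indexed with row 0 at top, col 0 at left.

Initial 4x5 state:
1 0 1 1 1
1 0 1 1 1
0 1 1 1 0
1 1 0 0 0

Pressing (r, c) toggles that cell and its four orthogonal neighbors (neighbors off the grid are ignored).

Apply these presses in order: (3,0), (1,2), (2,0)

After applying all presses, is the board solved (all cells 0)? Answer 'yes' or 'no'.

Answer: no

Derivation:
After press 1 at (3,0):
1 0 1 1 1
1 0 1 1 1
1 1 1 1 0
0 0 0 0 0

After press 2 at (1,2):
1 0 0 1 1
1 1 0 0 1
1 1 0 1 0
0 0 0 0 0

After press 3 at (2,0):
1 0 0 1 1
0 1 0 0 1
0 0 0 1 0
1 0 0 0 0

Lights still on: 7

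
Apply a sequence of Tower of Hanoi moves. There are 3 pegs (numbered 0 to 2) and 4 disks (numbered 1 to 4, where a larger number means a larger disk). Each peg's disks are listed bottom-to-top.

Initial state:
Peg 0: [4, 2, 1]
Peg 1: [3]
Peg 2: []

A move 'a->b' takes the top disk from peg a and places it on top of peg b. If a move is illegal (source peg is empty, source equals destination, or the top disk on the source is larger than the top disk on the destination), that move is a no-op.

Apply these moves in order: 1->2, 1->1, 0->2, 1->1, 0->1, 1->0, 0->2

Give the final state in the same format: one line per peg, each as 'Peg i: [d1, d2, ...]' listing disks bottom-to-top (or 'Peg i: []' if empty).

After move 1 (1->2):
Peg 0: [4, 2, 1]
Peg 1: []
Peg 2: [3]

After move 2 (1->1):
Peg 0: [4, 2, 1]
Peg 1: []
Peg 2: [3]

After move 3 (0->2):
Peg 0: [4, 2]
Peg 1: []
Peg 2: [3, 1]

After move 4 (1->1):
Peg 0: [4, 2]
Peg 1: []
Peg 2: [3, 1]

After move 5 (0->1):
Peg 0: [4]
Peg 1: [2]
Peg 2: [3, 1]

After move 6 (1->0):
Peg 0: [4, 2]
Peg 1: []
Peg 2: [3, 1]

After move 7 (0->2):
Peg 0: [4, 2]
Peg 1: []
Peg 2: [3, 1]

Answer: Peg 0: [4, 2]
Peg 1: []
Peg 2: [3, 1]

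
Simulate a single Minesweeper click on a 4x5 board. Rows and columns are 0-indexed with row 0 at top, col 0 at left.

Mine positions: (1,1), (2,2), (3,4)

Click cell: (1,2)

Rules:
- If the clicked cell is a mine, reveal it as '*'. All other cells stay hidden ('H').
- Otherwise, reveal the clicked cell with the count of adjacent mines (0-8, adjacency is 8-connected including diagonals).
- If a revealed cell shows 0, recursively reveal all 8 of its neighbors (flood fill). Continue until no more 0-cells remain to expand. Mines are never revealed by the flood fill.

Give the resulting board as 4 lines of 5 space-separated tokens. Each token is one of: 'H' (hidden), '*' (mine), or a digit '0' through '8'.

H H H H H
H H 2 H H
H H H H H
H H H H H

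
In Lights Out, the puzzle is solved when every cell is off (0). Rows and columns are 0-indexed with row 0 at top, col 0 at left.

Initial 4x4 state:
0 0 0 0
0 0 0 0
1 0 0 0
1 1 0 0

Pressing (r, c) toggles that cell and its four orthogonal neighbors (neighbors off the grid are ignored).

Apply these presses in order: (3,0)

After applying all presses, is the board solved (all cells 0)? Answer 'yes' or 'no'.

Answer: yes

Derivation:
After press 1 at (3,0):
0 0 0 0
0 0 0 0
0 0 0 0
0 0 0 0

Lights still on: 0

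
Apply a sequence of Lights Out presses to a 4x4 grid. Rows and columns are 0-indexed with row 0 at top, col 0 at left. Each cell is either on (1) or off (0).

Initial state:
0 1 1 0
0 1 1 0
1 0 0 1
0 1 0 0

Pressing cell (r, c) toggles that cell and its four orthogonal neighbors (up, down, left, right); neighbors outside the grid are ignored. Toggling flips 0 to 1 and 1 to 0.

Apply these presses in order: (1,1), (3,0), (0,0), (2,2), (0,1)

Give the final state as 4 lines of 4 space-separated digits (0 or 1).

Answer: 0 0 0 0
0 1 1 0
0 0 1 0
1 0 1 0

Derivation:
After press 1 at (1,1):
0 0 1 0
1 0 0 0
1 1 0 1
0 1 0 0

After press 2 at (3,0):
0 0 1 0
1 0 0 0
0 1 0 1
1 0 0 0

After press 3 at (0,0):
1 1 1 0
0 0 0 0
0 1 0 1
1 0 0 0

After press 4 at (2,2):
1 1 1 0
0 0 1 0
0 0 1 0
1 0 1 0

After press 5 at (0,1):
0 0 0 0
0 1 1 0
0 0 1 0
1 0 1 0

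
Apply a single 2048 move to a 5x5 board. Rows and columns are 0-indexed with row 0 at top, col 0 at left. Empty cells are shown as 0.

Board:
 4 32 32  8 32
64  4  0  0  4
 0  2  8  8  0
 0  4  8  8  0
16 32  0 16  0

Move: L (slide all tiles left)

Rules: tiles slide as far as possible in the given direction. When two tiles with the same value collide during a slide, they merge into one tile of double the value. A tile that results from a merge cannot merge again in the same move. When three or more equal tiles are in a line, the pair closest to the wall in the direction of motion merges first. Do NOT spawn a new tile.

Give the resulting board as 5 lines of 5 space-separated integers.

Answer:  4 64  8 32  0
64  8  0  0  0
 2 16  0  0  0
 4 16  0  0  0
16 32 16  0  0

Derivation:
Slide left:
row 0: [4, 32, 32, 8, 32] -> [4, 64, 8, 32, 0]
row 1: [64, 4, 0, 0, 4] -> [64, 8, 0, 0, 0]
row 2: [0, 2, 8, 8, 0] -> [2, 16, 0, 0, 0]
row 3: [0, 4, 8, 8, 0] -> [4, 16, 0, 0, 0]
row 4: [16, 32, 0, 16, 0] -> [16, 32, 16, 0, 0]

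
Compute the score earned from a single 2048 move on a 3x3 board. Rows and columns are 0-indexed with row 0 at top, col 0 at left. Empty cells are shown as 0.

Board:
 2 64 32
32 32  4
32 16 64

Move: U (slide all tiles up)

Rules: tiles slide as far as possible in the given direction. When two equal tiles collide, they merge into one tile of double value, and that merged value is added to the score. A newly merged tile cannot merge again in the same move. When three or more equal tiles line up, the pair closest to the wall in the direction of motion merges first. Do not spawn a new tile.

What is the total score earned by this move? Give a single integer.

Answer: 64

Derivation:
Slide up:
col 0: [2, 32, 32] -> [2, 64, 0]  score +64 (running 64)
col 1: [64, 32, 16] -> [64, 32, 16]  score +0 (running 64)
col 2: [32, 4, 64] -> [32, 4, 64]  score +0 (running 64)
Board after move:
 2 64 32
64 32  4
 0 16 64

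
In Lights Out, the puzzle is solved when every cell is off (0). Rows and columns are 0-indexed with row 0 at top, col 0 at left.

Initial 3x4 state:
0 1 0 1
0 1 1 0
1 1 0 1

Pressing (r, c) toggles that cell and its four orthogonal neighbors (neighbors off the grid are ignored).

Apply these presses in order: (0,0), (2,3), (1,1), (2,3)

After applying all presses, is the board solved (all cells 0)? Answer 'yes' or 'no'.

After press 1 at (0,0):
1 0 0 1
1 1 1 0
1 1 0 1

After press 2 at (2,3):
1 0 0 1
1 1 1 1
1 1 1 0

After press 3 at (1,1):
1 1 0 1
0 0 0 1
1 0 1 0

After press 4 at (2,3):
1 1 0 1
0 0 0 0
1 0 0 1

Lights still on: 5

Answer: no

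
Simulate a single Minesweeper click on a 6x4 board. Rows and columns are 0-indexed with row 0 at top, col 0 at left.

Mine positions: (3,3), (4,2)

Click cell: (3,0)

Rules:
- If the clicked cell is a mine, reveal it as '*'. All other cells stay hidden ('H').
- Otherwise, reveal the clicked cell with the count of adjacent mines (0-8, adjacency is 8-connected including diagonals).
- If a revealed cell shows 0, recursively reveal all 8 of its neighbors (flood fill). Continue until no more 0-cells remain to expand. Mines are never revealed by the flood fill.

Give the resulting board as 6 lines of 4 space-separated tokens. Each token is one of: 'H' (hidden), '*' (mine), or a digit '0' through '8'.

0 0 0 0
0 0 0 0
0 0 1 1
0 1 2 H
0 1 H H
0 1 H H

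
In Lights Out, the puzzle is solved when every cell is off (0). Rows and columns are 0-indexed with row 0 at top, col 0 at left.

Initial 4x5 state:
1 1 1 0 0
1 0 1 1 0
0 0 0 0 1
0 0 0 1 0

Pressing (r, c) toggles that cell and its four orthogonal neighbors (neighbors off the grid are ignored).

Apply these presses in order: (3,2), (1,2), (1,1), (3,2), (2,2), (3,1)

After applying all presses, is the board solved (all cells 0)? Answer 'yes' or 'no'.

Answer: no

Derivation:
After press 1 at (3,2):
1 1 1 0 0
1 0 1 1 0
0 0 1 0 1
0 1 1 0 0

After press 2 at (1,2):
1 1 0 0 0
1 1 0 0 0
0 0 0 0 1
0 1 1 0 0

After press 3 at (1,1):
1 0 0 0 0
0 0 1 0 0
0 1 0 0 1
0 1 1 0 0

After press 4 at (3,2):
1 0 0 0 0
0 0 1 0 0
0 1 1 0 1
0 0 0 1 0

After press 5 at (2,2):
1 0 0 0 0
0 0 0 0 0
0 0 0 1 1
0 0 1 1 0

After press 6 at (3,1):
1 0 0 0 0
0 0 0 0 0
0 1 0 1 1
1 1 0 1 0

Lights still on: 7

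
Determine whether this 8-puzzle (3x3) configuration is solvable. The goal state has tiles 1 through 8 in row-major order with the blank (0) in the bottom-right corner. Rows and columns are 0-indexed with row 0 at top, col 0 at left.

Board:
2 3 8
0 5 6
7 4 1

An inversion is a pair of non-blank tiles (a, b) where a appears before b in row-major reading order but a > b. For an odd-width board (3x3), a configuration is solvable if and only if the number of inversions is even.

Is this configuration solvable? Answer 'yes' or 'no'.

Inversions (pairs i<j in row-major order where tile[i] > tile[j] > 0): 14
14 is even, so the puzzle is solvable.

Answer: yes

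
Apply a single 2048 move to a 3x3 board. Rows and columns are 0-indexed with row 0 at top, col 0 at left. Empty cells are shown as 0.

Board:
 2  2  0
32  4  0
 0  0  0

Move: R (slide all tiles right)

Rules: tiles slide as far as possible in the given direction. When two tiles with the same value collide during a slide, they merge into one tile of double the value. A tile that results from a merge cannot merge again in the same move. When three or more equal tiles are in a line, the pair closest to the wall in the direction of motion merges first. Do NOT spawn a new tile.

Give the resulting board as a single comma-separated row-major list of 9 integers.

Slide right:
row 0: [2, 2, 0] -> [0, 0, 4]
row 1: [32, 4, 0] -> [0, 32, 4]
row 2: [0, 0, 0] -> [0, 0, 0]

Answer: 0, 0, 4, 0, 32, 4, 0, 0, 0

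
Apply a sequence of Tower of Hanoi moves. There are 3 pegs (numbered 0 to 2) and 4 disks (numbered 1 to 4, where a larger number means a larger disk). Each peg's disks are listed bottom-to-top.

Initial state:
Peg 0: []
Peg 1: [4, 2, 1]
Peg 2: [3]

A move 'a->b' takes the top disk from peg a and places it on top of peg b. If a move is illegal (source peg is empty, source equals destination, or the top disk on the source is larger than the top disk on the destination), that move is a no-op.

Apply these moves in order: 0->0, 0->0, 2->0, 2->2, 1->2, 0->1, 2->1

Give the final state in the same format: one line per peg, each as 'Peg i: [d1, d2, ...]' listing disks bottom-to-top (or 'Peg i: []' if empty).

Answer: Peg 0: [3]
Peg 1: [4, 2, 1]
Peg 2: []

Derivation:
After move 1 (0->0):
Peg 0: []
Peg 1: [4, 2, 1]
Peg 2: [3]

After move 2 (0->0):
Peg 0: []
Peg 1: [4, 2, 1]
Peg 2: [3]

After move 3 (2->0):
Peg 0: [3]
Peg 1: [4, 2, 1]
Peg 2: []

After move 4 (2->2):
Peg 0: [3]
Peg 1: [4, 2, 1]
Peg 2: []

After move 5 (1->2):
Peg 0: [3]
Peg 1: [4, 2]
Peg 2: [1]

After move 6 (0->1):
Peg 0: [3]
Peg 1: [4, 2]
Peg 2: [1]

After move 7 (2->1):
Peg 0: [3]
Peg 1: [4, 2, 1]
Peg 2: []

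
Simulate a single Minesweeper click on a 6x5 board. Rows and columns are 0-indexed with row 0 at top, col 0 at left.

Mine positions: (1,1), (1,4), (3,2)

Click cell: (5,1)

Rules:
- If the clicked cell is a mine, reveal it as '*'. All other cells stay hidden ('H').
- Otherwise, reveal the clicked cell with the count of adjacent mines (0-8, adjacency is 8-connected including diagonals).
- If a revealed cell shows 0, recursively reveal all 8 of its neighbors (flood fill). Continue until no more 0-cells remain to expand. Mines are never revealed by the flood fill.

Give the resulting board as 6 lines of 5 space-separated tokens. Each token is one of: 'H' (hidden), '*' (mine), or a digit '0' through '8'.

H H H H H
H H H H H
1 2 H 2 1
0 1 H 1 0
0 1 1 1 0
0 0 0 0 0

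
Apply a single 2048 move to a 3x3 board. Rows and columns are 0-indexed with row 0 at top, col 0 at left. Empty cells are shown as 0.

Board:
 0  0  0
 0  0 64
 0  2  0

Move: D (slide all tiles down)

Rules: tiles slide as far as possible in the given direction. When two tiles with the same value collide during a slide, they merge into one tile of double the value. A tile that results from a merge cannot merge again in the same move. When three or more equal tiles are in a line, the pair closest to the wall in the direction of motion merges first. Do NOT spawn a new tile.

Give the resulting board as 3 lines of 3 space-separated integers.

Answer:  0  0  0
 0  0  0
 0  2 64

Derivation:
Slide down:
col 0: [0, 0, 0] -> [0, 0, 0]
col 1: [0, 0, 2] -> [0, 0, 2]
col 2: [0, 64, 0] -> [0, 0, 64]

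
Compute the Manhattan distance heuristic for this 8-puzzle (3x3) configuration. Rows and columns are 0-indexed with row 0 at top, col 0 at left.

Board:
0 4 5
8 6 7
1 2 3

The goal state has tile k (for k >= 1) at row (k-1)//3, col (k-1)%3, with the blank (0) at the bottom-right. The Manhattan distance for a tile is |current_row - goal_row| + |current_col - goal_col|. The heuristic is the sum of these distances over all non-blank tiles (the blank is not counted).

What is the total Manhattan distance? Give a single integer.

Answer: 16

Derivation:
Tile 4: (0,1)->(1,0) = 2
Tile 5: (0,2)->(1,1) = 2
Tile 8: (1,0)->(2,1) = 2
Tile 6: (1,1)->(1,2) = 1
Tile 7: (1,2)->(2,0) = 3
Tile 1: (2,0)->(0,0) = 2
Tile 2: (2,1)->(0,1) = 2
Tile 3: (2,2)->(0,2) = 2
Sum: 2 + 2 + 2 + 1 + 3 + 2 + 2 + 2 = 16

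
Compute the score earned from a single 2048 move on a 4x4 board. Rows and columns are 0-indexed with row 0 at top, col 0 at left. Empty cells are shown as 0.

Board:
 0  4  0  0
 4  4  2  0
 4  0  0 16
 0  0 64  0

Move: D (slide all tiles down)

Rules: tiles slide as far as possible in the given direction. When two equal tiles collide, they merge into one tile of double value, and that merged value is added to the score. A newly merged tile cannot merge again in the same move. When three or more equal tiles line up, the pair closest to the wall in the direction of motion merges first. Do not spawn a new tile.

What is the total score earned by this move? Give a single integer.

Slide down:
col 0: [0, 4, 4, 0] -> [0, 0, 0, 8]  score +8 (running 8)
col 1: [4, 4, 0, 0] -> [0, 0, 0, 8]  score +8 (running 16)
col 2: [0, 2, 0, 64] -> [0, 0, 2, 64]  score +0 (running 16)
col 3: [0, 0, 16, 0] -> [0, 0, 0, 16]  score +0 (running 16)
Board after move:
 0  0  0  0
 0  0  0  0
 0  0  2  0
 8  8 64 16

Answer: 16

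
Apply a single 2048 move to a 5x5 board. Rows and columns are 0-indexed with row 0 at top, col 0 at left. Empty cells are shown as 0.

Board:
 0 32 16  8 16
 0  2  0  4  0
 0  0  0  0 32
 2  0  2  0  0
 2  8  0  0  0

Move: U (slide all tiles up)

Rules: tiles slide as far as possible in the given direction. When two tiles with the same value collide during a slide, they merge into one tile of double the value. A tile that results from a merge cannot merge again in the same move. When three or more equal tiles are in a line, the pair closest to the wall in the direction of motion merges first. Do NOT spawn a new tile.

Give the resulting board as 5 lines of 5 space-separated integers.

Answer:  4 32 16  8 16
 0  2  2  4 32
 0  8  0  0  0
 0  0  0  0  0
 0  0  0  0  0

Derivation:
Slide up:
col 0: [0, 0, 0, 2, 2] -> [4, 0, 0, 0, 0]
col 1: [32, 2, 0, 0, 8] -> [32, 2, 8, 0, 0]
col 2: [16, 0, 0, 2, 0] -> [16, 2, 0, 0, 0]
col 3: [8, 4, 0, 0, 0] -> [8, 4, 0, 0, 0]
col 4: [16, 0, 32, 0, 0] -> [16, 32, 0, 0, 0]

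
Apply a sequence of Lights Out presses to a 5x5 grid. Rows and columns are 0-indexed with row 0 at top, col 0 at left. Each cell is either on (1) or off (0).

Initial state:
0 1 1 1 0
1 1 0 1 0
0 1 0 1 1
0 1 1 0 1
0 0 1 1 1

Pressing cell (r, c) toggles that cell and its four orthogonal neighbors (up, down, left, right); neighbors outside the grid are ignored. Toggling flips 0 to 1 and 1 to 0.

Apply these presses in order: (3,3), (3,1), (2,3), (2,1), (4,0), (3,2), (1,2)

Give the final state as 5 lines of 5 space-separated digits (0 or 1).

After press 1 at (3,3):
0 1 1 1 0
1 1 0 1 0
0 1 0 0 1
0 1 0 1 0
0 0 1 0 1

After press 2 at (3,1):
0 1 1 1 0
1 1 0 1 0
0 0 0 0 1
1 0 1 1 0
0 1 1 0 1

After press 3 at (2,3):
0 1 1 1 0
1 1 0 0 0
0 0 1 1 0
1 0 1 0 0
0 1 1 0 1

After press 4 at (2,1):
0 1 1 1 0
1 0 0 0 0
1 1 0 1 0
1 1 1 0 0
0 1 1 0 1

After press 5 at (4,0):
0 1 1 1 0
1 0 0 0 0
1 1 0 1 0
0 1 1 0 0
1 0 1 0 1

After press 6 at (3,2):
0 1 1 1 0
1 0 0 0 0
1 1 1 1 0
0 0 0 1 0
1 0 0 0 1

After press 7 at (1,2):
0 1 0 1 0
1 1 1 1 0
1 1 0 1 0
0 0 0 1 0
1 0 0 0 1

Answer: 0 1 0 1 0
1 1 1 1 0
1 1 0 1 0
0 0 0 1 0
1 0 0 0 1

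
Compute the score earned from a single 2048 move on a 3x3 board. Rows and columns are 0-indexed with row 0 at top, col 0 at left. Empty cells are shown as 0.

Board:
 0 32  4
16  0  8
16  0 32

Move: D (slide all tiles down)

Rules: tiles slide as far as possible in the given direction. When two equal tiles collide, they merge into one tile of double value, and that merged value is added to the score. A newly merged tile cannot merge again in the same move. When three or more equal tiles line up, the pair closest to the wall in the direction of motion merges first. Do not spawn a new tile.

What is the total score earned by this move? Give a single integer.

Answer: 32

Derivation:
Slide down:
col 0: [0, 16, 16] -> [0, 0, 32]  score +32 (running 32)
col 1: [32, 0, 0] -> [0, 0, 32]  score +0 (running 32)
col 2: [4, 8, 32] -> [4, 8, 32]  score +0 (running 32)
Board after move:
 0  0  4
 0  0  8
32 32 32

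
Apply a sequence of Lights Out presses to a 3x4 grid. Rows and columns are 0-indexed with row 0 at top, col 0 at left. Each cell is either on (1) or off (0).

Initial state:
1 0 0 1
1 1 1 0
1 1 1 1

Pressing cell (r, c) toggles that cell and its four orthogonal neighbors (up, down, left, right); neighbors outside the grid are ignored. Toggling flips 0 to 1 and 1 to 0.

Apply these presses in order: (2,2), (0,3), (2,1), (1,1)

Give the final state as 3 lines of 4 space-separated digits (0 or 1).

After press 1 at (2,2):
1 0 0 1
1 1 0 0
1 0 0 0

After press 2 at (0,3):
1 0 1 0
1 1 0 1
1 0 0 0

After press 3 at (2,1):
1 0 1 0
1 0 0 1
0 1 1 0

After press 4 at (1,1):
1 1 1 0
0 1 1 1
0 0 1 0

Answer: 1 1 1 0
0 1 1 1
0 0 1 0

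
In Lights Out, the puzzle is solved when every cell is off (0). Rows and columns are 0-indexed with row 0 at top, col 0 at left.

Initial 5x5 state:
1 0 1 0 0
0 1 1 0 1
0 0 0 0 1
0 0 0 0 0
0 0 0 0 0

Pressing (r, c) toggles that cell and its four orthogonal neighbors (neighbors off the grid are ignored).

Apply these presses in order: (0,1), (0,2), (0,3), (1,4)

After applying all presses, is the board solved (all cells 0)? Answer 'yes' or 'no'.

After press 1 at (0,1):
0 1 0 0 0
0 0 1 0 1
0 0 0 0 1
0 0 0 0 0
0 0 0 0 0

After press 2 at (0,2):
0 0 1 1 0
0 0 0 0 1
0 0 0 0 1
0 0 0 0 0
0 0 0 0 0

After press 3 at (0,3):
0 0 0 0 1
0 0 0 1 1
0 0 0 0 1
0 0 0 0 0
0 0 0 0 0

After press 4 at (1,4):
0 0 0 0 0
0 0 0 0 0
0 0 0 0 0
0 0 0 0 0
0 0 0 0 0

Lights still on: 0

Answer: yes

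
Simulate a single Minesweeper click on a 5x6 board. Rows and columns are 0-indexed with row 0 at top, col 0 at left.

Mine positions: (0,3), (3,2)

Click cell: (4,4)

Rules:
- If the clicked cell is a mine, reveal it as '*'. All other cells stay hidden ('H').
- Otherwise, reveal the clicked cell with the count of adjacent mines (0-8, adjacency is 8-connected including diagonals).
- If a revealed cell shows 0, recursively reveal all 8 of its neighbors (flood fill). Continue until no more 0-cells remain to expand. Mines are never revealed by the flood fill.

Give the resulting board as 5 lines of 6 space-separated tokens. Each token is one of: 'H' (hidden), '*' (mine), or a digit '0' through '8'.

H H H H 1 0
H H H 1 1 0
H H H 1 0 0
H H H 1 0 0
H H H 1 0 0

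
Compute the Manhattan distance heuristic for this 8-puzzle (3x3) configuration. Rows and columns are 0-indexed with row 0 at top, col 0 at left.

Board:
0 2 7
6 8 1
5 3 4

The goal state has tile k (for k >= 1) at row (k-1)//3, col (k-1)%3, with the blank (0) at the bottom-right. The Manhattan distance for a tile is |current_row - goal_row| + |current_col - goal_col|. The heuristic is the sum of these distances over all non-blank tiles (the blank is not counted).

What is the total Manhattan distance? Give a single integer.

Answer: 18

Derivation:
Tile 2: (0,1)->(0,1) = 0
Tile 7: (0,2)->(2,0) = 4
Tile 6: (1,0)->(1,2) = 2
Tile 8: (1,1)->(2,1) = 1
Tile 1: (1,2)->(0,0) = 3
Tile 5: (2,0)->(1,1) = 2
Tile 3: (2,1)->(0,2) = 3
Tile 4: (2,2)->(1,0) = 3
Sum: 0 + 4 + 2 + 1 + 3 + 2 + 3 + 3 = 18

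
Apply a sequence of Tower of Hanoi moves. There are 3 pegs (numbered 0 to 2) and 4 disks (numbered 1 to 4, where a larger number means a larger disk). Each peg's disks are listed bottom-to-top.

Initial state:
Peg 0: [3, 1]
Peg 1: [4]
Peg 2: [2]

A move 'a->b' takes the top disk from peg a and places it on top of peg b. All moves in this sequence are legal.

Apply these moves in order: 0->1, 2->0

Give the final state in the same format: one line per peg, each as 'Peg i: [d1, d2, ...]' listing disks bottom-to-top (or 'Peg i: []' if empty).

After move 1 (0->1):
Peg 0: [3]
Peg 1: [4, 1]
Peg 2: [2]

After move 2 (2->0):
Peg 0: [3, 2]
Peg 1: [4, 1]
Peg 2: []

Answer: Peg 0: [3, 2]
Peg 1: [4, 1]
Peg 2: []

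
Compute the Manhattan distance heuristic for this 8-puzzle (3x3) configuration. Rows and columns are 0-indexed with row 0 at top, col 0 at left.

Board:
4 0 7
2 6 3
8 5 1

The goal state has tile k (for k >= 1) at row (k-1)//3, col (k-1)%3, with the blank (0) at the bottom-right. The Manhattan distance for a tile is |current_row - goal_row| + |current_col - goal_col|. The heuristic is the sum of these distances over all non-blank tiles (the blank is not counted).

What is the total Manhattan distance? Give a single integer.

Answer: 15

Derivation:
Tile 4: at (0,0), goal (1,0), distance |0-1|+|0-0| = 1
Tile 7: at (0,2), goal (2,0), distance |0-2|+|2-0| = 4
Tile 2: at (1,0), goal (0,1), distance |1-0|+|0-1| = 2
Tile 6: at (1,1), goal (1,2), distance |1-1|+|1-2| = 1
Tile 3: at (1,2), goal (0,2), distance |1-0|+|2-2| = 1
Tile 8: at (2,0), goal (2,1), distance |2-2|+|0-1| = 1
Tile 5: at (2,1), goal (1,1), distance |2-1|+|1-1| = 1
Tile 1: at (2,2), goal (0,0), distance |2-0|+|2-0| = 4
Sum: 1 + 4 + 2 + 1 + 1 + 1 + 1 + 4 = 15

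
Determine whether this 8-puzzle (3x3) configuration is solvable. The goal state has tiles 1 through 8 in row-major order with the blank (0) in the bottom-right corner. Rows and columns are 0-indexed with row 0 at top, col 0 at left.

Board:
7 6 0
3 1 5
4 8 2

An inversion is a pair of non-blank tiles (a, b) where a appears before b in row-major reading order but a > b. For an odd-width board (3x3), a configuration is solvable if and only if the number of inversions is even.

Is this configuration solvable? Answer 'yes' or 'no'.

Answer: no

Derivation:
Inversions (pairs i<j in row-major order where tile[i] > tile[j] > 0): 17
17 is odd, so the puzzle is not solvable.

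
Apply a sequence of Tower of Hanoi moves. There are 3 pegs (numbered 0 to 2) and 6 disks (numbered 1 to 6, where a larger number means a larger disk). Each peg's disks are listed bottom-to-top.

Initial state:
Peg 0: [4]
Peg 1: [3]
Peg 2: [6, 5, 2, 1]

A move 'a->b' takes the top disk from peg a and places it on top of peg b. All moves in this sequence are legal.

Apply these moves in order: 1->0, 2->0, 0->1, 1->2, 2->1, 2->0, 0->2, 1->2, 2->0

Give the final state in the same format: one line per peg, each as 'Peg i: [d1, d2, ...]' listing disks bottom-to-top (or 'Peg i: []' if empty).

After move 1 (1->0):
Peg 0: [4, 3]
Peg 1: []
Peg 2: [6, 5, 2, 1]

After move 2 (2->0):
Peg 0: [4, 3, 1]
Peg 1: []
Peg 2: [6, 5, 2]

After move 3 (0->1):
Peg 0: [4, 3]
Peg 1: [1]
Peg 2: [6, 5, 2]

After move 4 (1->2):
Peg 0: [4, 3]
Peg 1: []
Peg 2: [6, 5, 2, 1]

After move 5 (2->1):
Peg 0: [4, 3]
Peg 1: [1]
Peg 2: [6, 5, 2]

After move 6 (2->0):
Peg 0: [4, 3, 2]
Peg 1: [1]
Peg 2: [6, 5]

After move 7 (0->2):
Peg 0: [4, 3]
Peg 1: [1]
Peg 2: [6, 5, 2]

After move 8 (1->2):
Peg 0: [4, 3]
Peg 1: []
Peg 2: [6, 5, 2, 1]

After move 9 (2->0):
Peg 0: [4, 3, 1]
Peg 1: []
Peg 2: [6, 5, 2]

Answer: Peg 0: [4, 3, 1]
Peg 1: []
Peg 2: [6, 5, 2]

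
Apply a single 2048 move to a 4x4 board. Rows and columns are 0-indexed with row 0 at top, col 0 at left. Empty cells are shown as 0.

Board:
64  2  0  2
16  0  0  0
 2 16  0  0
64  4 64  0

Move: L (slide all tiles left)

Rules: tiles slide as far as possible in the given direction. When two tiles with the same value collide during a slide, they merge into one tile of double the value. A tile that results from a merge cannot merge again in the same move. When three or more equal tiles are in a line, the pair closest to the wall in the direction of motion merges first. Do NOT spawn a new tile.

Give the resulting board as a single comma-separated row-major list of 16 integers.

Answer: 64, 4, 0, 0, 16, 0, 0, 0, 2, 16, 0, 0, 64, 4, 64, 0

Derivation:
Slide left:
row 0: [64, 2, 0, 2] -> [64, 4, 0, 0]
row 1: [16, 0, 0, 0] -> [16, 0, 0, 0]
row 2: [2, 16, 0, 0] -> [2, 16, 0, 0]
row 3: [64, 4, 64, 0] -> [64, 4, 64, 0]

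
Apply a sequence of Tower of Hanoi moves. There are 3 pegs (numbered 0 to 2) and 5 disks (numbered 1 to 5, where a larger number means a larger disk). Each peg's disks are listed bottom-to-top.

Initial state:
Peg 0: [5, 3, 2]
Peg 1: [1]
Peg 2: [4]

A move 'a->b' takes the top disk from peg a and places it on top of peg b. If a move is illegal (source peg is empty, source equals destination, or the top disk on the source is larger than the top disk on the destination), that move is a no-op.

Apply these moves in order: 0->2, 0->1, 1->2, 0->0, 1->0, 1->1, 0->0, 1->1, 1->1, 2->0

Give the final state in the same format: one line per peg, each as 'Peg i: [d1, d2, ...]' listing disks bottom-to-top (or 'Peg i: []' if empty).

Answer: Peg 0: [5, 3, 1]
Peg 1: []
Peg 2: [4, 2]

Derivation:
After move 1 (0->2):
Peg 0: [5, 3]
Peg 1: [1]
Peg 2: [4, 2]

After move 2 (0->1):
Peg 0: [5, 3]
Peg 1: [1]
Peg 2: [4, 2]

After move 3 (1->2):
Peg 0: [5, 3]
Peg 1: []
Peg 2: [4, 2, 1]

After move 4 (0->0):
Peg 0: [5, 3]
Peg 1: []
Peg 2: [4, 2, 1]

After move 5 (1->0):
Peg 0: [5, 3]
Peg 1: []
Peg 2: [4, 2, 1]

After move 6 (1->1):
Peg 0: [5, 3]
Peg 1: []
Peg 2: [4, 2, 1]

After move 7 (0->0):
Peg 0: [5, 3]
Peg 1: []
Peg 2: [4, 2, 1]

After move 8 (1->1):
Peg 0: [5, 3]
Peg 1: []
Peg 2: [4, 2, 1]

After move 9 (1->1):
Peg 0: [5, 3]
Peg 1: []
Peg 2: [4, 2, 1]

After move 10 (2->0):
Peg 0: [5, 3, 1]
Peg 1: []
Peg 2: [4, 2]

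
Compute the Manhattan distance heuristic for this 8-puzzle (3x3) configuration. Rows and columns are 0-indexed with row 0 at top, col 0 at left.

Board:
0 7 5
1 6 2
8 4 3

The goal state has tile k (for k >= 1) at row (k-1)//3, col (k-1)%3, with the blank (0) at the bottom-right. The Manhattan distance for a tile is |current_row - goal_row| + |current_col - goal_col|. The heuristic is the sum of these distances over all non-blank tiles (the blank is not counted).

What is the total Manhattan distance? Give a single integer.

Tile 7: at (0,1), goal (2,0), distance |0-2|+|1-0| = 3
Tile 5: at (0,2), goal (1,1), distance |0-1|+|2-1| = 2
Tile 1: at (1,0), goal (0,0), distance |1-0|+|0-0| = 1
Tile 6: at (1,1), goal (1,2), distance |1-1|+|1-2| = 1
Tile 2: at (1,2), goal (0,1), distance |1-0|+|2-1| = 2
Tile 8: at (2,0), goal (2,1), distance |2-2|+|0-1| = 1
Tile 4: at (2,1), goal (1,0), distance |2-1|+|1-0| = 2
Tile 3: at (2,2), goal (0,2), distance |2-0|+|2-2| = 2
Sum: 3 + 2 + 1 + 1 + 2 + 1 + 2 + 2 = 14

Answer: 14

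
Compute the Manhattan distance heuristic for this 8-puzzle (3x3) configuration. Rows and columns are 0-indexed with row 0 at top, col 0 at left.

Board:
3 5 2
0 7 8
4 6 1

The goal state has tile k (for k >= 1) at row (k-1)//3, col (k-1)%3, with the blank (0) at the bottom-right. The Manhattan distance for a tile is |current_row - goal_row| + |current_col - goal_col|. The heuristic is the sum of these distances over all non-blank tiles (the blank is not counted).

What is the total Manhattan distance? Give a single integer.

Answer: 15

Derivation:
Tile 3: (0,0)->(0,2) = 2
Tile 5: (0,1)->(1,1) = 1
Tile 2: (0,2)->(0,1) = 1
Tile 7: (1,1)->(2,0) = 2
Tile 8: (1,2)->(2,1) = 2
Tile 4: (2,0)->(1,0) = 1
Tile 6: (2,1)->(1,2) = 2
Tile 1: (2,2)->(0,0) = 4
Sum: 2 + 1 + 1 + 2 + 2 + 1 + 2 + 4 = 15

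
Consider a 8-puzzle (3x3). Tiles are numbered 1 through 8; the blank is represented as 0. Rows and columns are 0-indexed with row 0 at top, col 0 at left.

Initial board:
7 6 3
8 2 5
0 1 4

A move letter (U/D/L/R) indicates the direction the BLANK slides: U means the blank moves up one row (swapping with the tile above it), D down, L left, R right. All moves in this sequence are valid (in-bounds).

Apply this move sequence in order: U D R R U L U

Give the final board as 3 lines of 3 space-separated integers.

After move 1 (U):
7 6 3
0 2 5
8 1 4

After move 2 (D):
7 6 3
8 2 5
0 1 4

After move 3 (R):
7 6 3
8 2 5
1 0 4

After move 4 (R):
7 6 3
8 2 5
1 4 0

After move 5 (U):
7 6 3
8 2 0
1 4 5

After move 6 (L):
7 6 3
8 0 2
1 4 5

After move 7 (U):
7 0 3
8 6 2
1 4 5

Answer: 7 0 3
8 6 2
1 4 5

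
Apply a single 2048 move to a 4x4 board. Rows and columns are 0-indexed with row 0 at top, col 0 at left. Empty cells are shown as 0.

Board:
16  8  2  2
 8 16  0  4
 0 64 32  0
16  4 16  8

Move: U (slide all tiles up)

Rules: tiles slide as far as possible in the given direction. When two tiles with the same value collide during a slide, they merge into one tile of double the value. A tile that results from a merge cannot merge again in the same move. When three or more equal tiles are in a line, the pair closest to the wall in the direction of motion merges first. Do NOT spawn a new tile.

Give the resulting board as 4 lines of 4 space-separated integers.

Slide up:
col 0: [16, 8, 0, 16] -> [16, 8, 16, 0]
col 1: [8, 16, 64, 4] -> [8, 16, 64, 4]
col 2: [2, 0, 32, 16] -> [2, 32, 16, 0]
col 3: [2, 4, 0, 8] -> [2, 4, 8, 0]

Answer: 16  8  2  2
 8 16 32  4
16 64 16  8
 0  4  0  0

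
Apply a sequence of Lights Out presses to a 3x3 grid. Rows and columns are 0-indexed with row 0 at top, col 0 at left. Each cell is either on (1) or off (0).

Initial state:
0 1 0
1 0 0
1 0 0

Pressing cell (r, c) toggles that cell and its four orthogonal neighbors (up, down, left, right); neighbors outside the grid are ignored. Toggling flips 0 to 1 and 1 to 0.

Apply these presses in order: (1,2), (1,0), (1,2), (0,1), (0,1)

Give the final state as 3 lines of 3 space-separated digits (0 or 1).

Answer: 1 1 0
0 1 0
0 0 0

Derivation:
After press 1 at (1,2):
0 1 1
1 1 1
1 0 1

After press 2 at (1,0):
1 1 1
0 0 1
0 0 1

After press 3 at (1,2):
1 1 0
0 1 0
0 0 0

After press 4 at (0,1):
0 0 1
0 0 0
0 0 0

After press 5 at (0,1):
1 1 0
0 1 0
0 0 0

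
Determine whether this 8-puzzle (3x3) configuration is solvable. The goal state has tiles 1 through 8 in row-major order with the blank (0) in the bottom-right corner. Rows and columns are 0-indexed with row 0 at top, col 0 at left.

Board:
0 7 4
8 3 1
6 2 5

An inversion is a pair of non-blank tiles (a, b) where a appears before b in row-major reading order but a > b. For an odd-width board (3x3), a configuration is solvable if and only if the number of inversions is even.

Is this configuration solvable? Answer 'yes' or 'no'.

Answer: yes

Derivation:
Inversions (pairs i<j in row-major order where tile[i] > tile[j] > 0): 18
18 is even, so the puzzle is solvable.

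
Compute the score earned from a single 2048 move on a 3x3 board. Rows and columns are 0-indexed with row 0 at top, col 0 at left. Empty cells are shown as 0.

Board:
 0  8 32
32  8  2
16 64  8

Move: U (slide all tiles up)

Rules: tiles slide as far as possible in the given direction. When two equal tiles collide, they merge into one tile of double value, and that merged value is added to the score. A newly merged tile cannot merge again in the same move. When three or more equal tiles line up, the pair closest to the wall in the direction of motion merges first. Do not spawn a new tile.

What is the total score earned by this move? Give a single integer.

Answer: 16

Derivation:
Slide up:
col 0: [0, 32, 16] -> [32, 16, 0]  score +0 (running 0)
col 1: [8, 8, 64] -> [16, 64, 0]  score +16 (running 16)
col 2: [32, 2, 8] -> [32, 2, 8]  score +0 (running 16)
Board after move:
32 16 32
16 64  2
 0  0  8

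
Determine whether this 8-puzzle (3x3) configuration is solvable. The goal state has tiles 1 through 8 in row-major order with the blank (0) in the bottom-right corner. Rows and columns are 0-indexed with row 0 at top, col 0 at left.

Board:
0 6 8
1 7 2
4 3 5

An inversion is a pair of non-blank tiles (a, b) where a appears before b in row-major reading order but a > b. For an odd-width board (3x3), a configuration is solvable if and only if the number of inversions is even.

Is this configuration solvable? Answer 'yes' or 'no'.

Answer: yes

Derivation:
Inversions (pairs i<j in row-major order where tile[i] > tile[j] > 0): 16
16 is even, so the puzzle is solvable.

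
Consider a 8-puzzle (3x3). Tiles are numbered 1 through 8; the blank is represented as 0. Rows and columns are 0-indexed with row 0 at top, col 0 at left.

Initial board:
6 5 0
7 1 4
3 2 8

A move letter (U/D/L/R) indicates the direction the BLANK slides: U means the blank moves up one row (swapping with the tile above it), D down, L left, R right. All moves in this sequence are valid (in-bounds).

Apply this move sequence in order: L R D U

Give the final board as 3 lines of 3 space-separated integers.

Answer: 6 5 0
7 1 4
3 2 8

Derivation:
After move 1 (L):
6 0 5
7 1 4
3 2 8

After move 2 (R):
6 5 0
7 1 4
3 2 8

After move 3 (D):
6 5 4
7 1 0
3 2 8

After move 4 (U):
6 5 0
7 1 4
3 2 8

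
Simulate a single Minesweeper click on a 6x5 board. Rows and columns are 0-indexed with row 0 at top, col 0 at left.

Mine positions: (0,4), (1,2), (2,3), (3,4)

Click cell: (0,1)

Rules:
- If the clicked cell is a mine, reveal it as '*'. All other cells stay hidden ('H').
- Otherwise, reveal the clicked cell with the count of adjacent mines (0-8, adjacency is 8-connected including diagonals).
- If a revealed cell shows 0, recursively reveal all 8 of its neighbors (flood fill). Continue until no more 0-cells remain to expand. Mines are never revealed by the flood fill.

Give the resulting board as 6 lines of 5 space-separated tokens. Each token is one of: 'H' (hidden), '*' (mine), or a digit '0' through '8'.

H 1 H H H
H H H H H
H H H H H
H H H H H
H H H H H
H H H H H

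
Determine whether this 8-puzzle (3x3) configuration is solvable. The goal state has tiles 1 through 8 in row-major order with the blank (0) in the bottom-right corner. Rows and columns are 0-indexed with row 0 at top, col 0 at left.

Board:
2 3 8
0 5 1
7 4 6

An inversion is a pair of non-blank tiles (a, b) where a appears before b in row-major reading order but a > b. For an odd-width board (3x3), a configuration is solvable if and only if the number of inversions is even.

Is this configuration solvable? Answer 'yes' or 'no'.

Inversions (pairs i<j in row-major order where tile[i] > tile[j] > 0): 11
11 is odd, so the puzzle is not solvable.

Answer: no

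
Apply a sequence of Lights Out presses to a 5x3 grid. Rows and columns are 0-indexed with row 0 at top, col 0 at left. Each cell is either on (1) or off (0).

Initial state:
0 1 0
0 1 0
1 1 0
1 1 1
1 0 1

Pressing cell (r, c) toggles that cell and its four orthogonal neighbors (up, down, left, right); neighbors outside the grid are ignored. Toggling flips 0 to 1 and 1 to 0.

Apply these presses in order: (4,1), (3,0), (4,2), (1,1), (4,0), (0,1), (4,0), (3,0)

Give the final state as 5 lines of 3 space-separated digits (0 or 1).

After press 1 at (4,1):
0 1 0
0 1 0
1 1 0
1 0 1
0 1 0

After press 2 at (3,0):
0 1 0
0 1 0
0 1 0
0 1 1
1 1 0

After press 3 at (4,2):
0 1 0
0 1 0
0 1 0
0 1 0
1 0 1

After press 4 at (1,1):
0 0 0
1 0 1
0 0 0
0 1 0
1 0 1

After press 5 at (4,0):
0 0 0
1 0 1
0 0 0
1 1 0
0 1 1

After press 6 at (0,1):
1 1 1
1 1 1
0 0 0
1 1 0
0 1 1

After press 7 at (4,0):
1 1 1
1 1 1
0 0 0
0 1 0
1 0 1

After press 8 at (3,0):
1 1 1
1 1 1
1 0 0
1 0 0
0 0 1

Answer: 1 1 1
1 1 1
1 0 0
1 0 0
0 0 1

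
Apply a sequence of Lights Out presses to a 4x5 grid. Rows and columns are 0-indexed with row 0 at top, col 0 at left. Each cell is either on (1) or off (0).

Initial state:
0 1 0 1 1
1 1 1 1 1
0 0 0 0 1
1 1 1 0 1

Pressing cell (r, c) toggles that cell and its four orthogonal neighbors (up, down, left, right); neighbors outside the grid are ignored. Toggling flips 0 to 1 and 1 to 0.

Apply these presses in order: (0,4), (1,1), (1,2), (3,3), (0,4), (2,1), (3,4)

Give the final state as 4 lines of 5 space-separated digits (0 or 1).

After press 1 at (0,4):
0 1 0 0 0
1 1 1 1 0
0 0 0 0 1
1 1 1 0 1

After press 2 at (1,1):
0 0 0 0 0
0 0 0 1 0
0 1 0 0 1
1 1 1 0 1

After press 3 at (1,2):
0 0 1 0 0
0 1 1 0 0
0 1 1 0 1
1 1 1 0 1

After press 4 at (3,3):
0 0 1 0 0
0 1 1 0 0
0 1 1 1 1
1 1 0 1 0

After press 5 at (0,4):
0 0 1 1 1
0 1 1 0 1
0 1 1 1 1
1 1 0 1 0

After press 6 at (2,1):
0 0 1 1 1
0 0 1 0 1
1 0 0 1 1
1 0 0 1 0

After press 7 at (3,4):
0 0 1 1 1
0 0 1 0 1
1 0 0 1 0
1 0 0 0 1

Answer: 0 0 1 1 1
0 0 1 0 1
1 0 0 1 0
1 0 0 0 1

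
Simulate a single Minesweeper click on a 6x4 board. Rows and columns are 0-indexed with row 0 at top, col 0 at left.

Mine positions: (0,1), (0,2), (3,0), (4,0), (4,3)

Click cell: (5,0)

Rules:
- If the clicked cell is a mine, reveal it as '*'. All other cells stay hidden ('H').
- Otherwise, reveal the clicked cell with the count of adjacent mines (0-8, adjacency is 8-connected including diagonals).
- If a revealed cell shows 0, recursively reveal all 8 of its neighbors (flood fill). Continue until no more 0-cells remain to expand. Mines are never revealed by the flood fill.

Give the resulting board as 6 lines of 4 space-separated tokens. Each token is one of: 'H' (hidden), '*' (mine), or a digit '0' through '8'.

H H H H
H H H H
H H H H
H H H H
H H H H
1 H H H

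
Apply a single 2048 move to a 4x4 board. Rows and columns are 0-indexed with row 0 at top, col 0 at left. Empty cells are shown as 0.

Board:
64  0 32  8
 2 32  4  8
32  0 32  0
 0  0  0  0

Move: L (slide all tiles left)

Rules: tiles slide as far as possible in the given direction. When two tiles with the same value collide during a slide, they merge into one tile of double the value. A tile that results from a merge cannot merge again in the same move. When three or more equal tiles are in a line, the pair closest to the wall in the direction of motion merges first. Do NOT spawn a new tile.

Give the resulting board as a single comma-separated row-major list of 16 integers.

Slide left:
row 0: [64, 0, 32, 8] -> [64, 32, 8, 0]
row 1: [2, 32, 4, 8] -> [2, 32, 4, 8]
row 2: [32, 0, 32, 0] -> [64, 0, 0, 0]
row 3: [0, 0, 0, 0] -> [0, 0, 0, 0]

Answer: 64, 32, 8, 0, 2, 32, 4, 8, 64, 0, 0, 0, 0, 0, 0, 0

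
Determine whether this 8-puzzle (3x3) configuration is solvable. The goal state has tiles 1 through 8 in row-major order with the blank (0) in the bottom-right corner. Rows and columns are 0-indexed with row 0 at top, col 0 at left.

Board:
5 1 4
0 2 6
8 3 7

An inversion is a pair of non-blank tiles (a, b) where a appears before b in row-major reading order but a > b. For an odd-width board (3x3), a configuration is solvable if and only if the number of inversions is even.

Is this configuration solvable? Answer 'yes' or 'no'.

Answer: no

Derivation:
Inversions (pairs i<j in row-major order where tile[i] > tile[j] > 0): 9
9 is odd, so the puzzle is not solvable.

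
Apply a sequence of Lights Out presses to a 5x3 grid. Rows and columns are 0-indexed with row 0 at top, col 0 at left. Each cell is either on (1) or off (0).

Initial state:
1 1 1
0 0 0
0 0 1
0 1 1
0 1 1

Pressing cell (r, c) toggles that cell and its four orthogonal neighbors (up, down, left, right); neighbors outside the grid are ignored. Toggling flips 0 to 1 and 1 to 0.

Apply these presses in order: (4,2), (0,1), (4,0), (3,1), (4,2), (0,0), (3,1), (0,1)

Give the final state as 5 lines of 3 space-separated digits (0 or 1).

After press 1 at (4,2):
1 1 1
0 0 0
0 0 1
0 1 0
0 0 0

After press 2 at (0,1):
0 0 0
0 1 0
0 0 1
0 1 0
0 0 0

After press 3 at (4,0):
0 0 0
0 1 0
0 0 1
1 1 0
1 1 0

After press 4 at (3,1):
0 0 0
0 1 0
0 1 1
0 0 1
1 0 0

After press 5 at (4,2):
0 0 0
0 1 0
0 1 1
0 0 0
1 1 1

After press 6 at (0,0):
1 1 0
1 1 0
0 1 1
0 0 0
1 1 1

After press 7 at (3,1):
1 1 0
1 1 0
0 0 1
1 1 1
1 0 1

After press 8 at (0,1):
0 0 1
1 0 0
0 0 1
1 1 1
1 0 1

Answer: 0 0 1
1 0 0
0 0 1
1 1 1
1 0 1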